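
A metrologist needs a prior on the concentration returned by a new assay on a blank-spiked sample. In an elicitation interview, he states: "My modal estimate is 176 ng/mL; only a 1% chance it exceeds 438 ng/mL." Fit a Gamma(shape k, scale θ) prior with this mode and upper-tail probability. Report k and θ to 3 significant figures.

Gamma(k,θ) with k>1 has mode (k−1)θ, so θ = 176/(k−1).
Need P(X < 438) = 0.99 with θ tied to k this way. Start at k = 2, θ = 176: P(X<438) ≈ 0.710.
Too low — raise k to concentrate. Iterating converges to k ≈ 6.65.
Then θ = 176/(6.65−1) ≈ 31.1.

k ≈ 6.65, θ ≈ 31.1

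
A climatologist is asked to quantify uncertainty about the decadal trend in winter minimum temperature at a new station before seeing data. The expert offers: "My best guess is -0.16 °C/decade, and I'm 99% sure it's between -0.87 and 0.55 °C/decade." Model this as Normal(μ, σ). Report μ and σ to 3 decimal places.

μ = -0.160, σ = 0.276

A symmetric 99% interval runs μ ± z·σ with z = 2.576.
Half-width = 0.71, so σ = 0.71/2.576 = 0.276.
μ is the stated best guess, -0.160.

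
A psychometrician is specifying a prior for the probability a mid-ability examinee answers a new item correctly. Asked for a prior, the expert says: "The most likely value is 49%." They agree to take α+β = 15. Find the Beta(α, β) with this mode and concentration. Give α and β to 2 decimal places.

α = 7.37, β = 7.63

For α,β > 1 the Beta mode is (α−1)/(α+β−2). With α+β = 15, the mode is (α−1)/13.
Set (α−1)/13 = 0.49 → α = 1 + 0.49·13 = 7.37.
β = 15 − α = 7.63.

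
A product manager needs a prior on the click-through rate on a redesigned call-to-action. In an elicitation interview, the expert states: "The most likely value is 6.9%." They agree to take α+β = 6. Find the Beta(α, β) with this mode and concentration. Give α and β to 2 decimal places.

α = 1.28, β = 4.72

For α,β > 1 the Beta mode is (α−1)/(α+β−2). With α+β = 6, the mode is (α−1)/4.
Set (α−1)/4 = 0.069 → α = 1 + 0.069·4 = 1.28.
β = 6 − α = 4.72.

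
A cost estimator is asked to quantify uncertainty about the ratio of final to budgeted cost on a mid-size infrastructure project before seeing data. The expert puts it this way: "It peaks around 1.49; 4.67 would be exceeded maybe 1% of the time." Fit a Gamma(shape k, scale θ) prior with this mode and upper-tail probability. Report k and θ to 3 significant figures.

k ≈ 4.41, θ ≈ 0.437

Gamma(k,θ) with k>1 has mode (k−1)θ, so θ = 1.49/(k−1).
Need P(X < 4.67) = 0.99 with θ tied to k this way. Start at k = 2, θ = 1.49: P(X<4.67) ≈ 0.820.
Too low — raise k to concentrate. Iterating converges to k ≈ 4.41.
Then θ = 1.49/(4.41−1) ≈ 0.437.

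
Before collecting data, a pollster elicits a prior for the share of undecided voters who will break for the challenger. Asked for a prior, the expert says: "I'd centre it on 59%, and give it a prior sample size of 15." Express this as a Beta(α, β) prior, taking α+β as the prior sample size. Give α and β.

Under the effective-sample-size interpretation, Beta(α, β) has prior mean α/(α+β) and prior sample size α+β.
So α+β = 15 and α/(α+β) = 0.59, giving α = 0.59·15 = 8.85 and β = 15 − 8.85 = 6.15.

α = 8.85, β = 6.15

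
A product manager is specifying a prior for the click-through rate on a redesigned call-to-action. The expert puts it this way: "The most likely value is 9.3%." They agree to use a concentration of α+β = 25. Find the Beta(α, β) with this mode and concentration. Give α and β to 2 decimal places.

α = 3.14, β = 21.86

For α,β > 1 the Beta mode is (α−1)/(α+β−2). With α+β = 25, the mode is (α−1)/23.
Set (α−1)/23 = 0.093 → α = 1 + 0.093·23 = 3.14.
β = 25 − α = 21.86.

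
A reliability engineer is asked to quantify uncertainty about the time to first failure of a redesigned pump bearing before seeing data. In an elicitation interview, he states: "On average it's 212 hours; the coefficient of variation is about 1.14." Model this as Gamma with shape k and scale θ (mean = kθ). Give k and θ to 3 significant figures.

k ≈ 0.769, θ ≈ 276

For Gamma(k, scale θ): mean = kθ, variance = kθ², so CV = 1/√k.
CV = 1.14, hence k = 1/CV² = 0.769.
Then θ = mean/k = 212/0.769 = 276.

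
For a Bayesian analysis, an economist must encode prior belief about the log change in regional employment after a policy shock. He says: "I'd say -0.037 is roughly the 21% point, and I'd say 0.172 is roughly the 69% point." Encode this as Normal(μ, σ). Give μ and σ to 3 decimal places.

μ = 0.092, σ = 0.160

The p-quantile of Normal(μ,σ) is μ + z_p·σ, with z_{0.21} = -0.8064 and z_{0.69} = 0.4959.
Eliminate σ: μ = (z₂·x₁ − z₁·x₂)/(z₂ − z₁) = (0.4959·-0.037 − (-0.8064)·0.172)/1.302 = 0.092.
Then σ = (x₂ − x₁)/(z₂ − z₁) = (0.172 − -0.037)/1.302 = 0.160.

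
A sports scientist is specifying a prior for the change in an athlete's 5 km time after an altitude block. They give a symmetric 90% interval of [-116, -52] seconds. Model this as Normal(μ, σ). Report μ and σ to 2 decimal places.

μ = -84.00, σ = 19.45

A symmetric 90% interval runs μ ± z·σ with z = 1.645.
Half-width = 32, so σ = 32/1.645 = 19.45.
μ is the interval midpoint, -84.00.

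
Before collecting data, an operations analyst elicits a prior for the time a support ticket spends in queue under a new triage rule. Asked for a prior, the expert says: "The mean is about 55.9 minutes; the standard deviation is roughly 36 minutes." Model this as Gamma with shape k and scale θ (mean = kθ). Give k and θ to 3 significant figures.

For Gamma(k, scale θ): mean = kθ, variance = kθ², so CV = 1/√k.
CV = SD/mean = 36/55.9 = 0.644, hence k = 1/CV² = 2.41.
Then θ = mean/k = 55.9/2.41 = 23.2.

k ≈ 2.41, θ ≈ 23.2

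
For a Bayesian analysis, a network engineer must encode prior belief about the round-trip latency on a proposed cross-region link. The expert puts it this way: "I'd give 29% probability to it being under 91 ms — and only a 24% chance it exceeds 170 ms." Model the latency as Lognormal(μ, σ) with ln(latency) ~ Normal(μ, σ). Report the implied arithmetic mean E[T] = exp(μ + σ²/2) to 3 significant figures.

E[T] ≈ 135 ms

If T ~ Lognormal(μ,σ) then ln T ~ Normal(μ,σ), so the p-quantile of ln T is μ + z_p·σ.
ln(91) = 4.511 and ln(170) = 5.136; z_{0.29} = -0.5534, z_{0.76} = 0.7063.
σ = (5.136 − 4.511)/(0.7063 − (-0.5534)) = 0.496.
μ = 4.511 − (-0.5534)·0.496 = 4.785.
E[T] = exp(μ + σ²/2) = exp(4.785 + 0.1231) = 135 ms.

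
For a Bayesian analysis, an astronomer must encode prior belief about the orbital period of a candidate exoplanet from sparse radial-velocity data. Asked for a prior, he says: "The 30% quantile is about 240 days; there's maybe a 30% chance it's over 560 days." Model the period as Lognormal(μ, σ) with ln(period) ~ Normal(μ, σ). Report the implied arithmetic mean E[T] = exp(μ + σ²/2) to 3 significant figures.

If T ~ Lognormal(μ,σ) then ln T ~ Normal(μ,σ), so the p-quantile of ln T is μ + z_p·σ.
ln(240) = 5.481 and ln(560) = 6.328; z_{0.3} = -0.5244, z_{0.7} = 0.5244.
σ = (6.328 − 5.481)/(0.5244 − (-0.5244)) = 0.808.
μ = 5.481 − (-0.5244)·0.808 = 5.904.
E[T] = exp(μ + σ²/2) = exp(5.904 + 0.3263) = 508 days.

E[T] ≈ 508 days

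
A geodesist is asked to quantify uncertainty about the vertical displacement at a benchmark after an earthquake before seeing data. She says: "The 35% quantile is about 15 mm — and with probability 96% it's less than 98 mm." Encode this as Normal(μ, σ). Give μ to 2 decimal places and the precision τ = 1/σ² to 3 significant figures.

μ = 29.97, τ = 0.000662

For Normal(μ,σ), the p-quantile is μ + z_p·σ. Here z_{0.35} = -0.3853, z_{0.96} = 1.751.
So 15 = μ − 0.3853σ and 98 = μ + 1.751σ.
Subtracting: σ = (98 − 15)/(1.751 − (-0.3853)) = 38.86.
Then μ = 15 − (-0.3853)·38.86 = 29.97.
Precision τ = 1/σ² = 1/38.86² = 0.000662.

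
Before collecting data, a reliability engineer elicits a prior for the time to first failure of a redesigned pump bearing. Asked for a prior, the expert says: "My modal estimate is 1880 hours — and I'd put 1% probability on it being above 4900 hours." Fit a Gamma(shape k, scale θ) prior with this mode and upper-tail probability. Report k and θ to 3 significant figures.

k ≈ 6.07, θ ≈ 371

Gamma(k,θ) with k>1 has mode (k−1)θ, so θ = 1880/(k−1).
Need P(X < 4900) = 0.99 with θ tied to k this way. Start at k = 2, θ = 1880: P(X<4900) ≈ 0.734.
Too low — raise k to concentrate. Iterating converges to k ≈ 6.07.
Then θ = 1880/(6.07−1) ≈ 371.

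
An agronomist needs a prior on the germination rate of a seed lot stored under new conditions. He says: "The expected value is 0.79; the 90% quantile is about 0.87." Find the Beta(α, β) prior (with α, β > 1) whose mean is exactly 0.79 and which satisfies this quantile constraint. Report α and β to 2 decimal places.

With mean 0.79 fixed, write α = 0.79s, β = 0.21s where s = α+β.
Need P(θ < 0.87) = 0.9 under Beta(0.79s, 0.21s). Normal approximation: (q−m)/√(m(1−m)/s) ≈ z_{0.9} = 1.28, so s ≈ 0.79·0.21·(1.28)²/(0.87−0.79)² = 42.6.
At s = 42.6: P(θ<0.87) ≈ 0.913. Adjusting to match 0.9 gives s ≈ 38.25.
So α = 0.79·38.25 ≈ 30.22, β = 0.21·38.25 ≈ 8.03.

α ≈ 30.22, β ≈ 8.03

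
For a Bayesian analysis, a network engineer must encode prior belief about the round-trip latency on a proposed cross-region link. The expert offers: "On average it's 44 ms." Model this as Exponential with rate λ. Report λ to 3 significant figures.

Exponential mean = 1/λ, so λ = 1/44.0 = 0.0227.

λ ≈ 0.0227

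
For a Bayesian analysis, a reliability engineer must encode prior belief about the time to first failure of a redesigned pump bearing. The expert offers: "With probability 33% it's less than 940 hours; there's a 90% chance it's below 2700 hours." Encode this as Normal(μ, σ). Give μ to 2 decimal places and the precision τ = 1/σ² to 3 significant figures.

μ = 1389.76, τ = 9.57e-07

The p-quantile of Normal(μ,σ) is μ + z_p·σ, with z_{0.33} = -0.4399 and z_{0.9} = 1.282.
Eliminate σ: μ = (z₂·x₁ − z₁·x₂)/(z₂ − z₁) = (1.282·940 − (-0.4399)·2700)/1.721 = 1389.76.
Then σ = (x₂ − x₁)/(z₂ − z₁) = (2700 − 940)/1.721 = 1022.39.
Precision τ = 1/σ² = 1/1022² = 9.57e-07.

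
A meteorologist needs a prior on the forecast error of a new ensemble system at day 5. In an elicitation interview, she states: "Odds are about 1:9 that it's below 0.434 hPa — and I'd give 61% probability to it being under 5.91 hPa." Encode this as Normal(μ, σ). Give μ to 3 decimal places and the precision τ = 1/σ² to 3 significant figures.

For Normal(μ,σ), the p-quantile is μ + z_p·σ. Here z_{0.1} = -1.282, z_{0.61} = 0.2793.
So 0.434 = μ − 1.282σ and 5.91 = μ + 0.2793σ.
Subtracting: σ = (5.91 − 0.434)/(0.2793 − (-1.282)) = 3.508.
Then μ = 0.434 − (-1.282)·3.508 = 4.930.
Precision τ = 1/σ² = 1/3.508² = 0.0812.

μ = 4.930, τ = 0.0812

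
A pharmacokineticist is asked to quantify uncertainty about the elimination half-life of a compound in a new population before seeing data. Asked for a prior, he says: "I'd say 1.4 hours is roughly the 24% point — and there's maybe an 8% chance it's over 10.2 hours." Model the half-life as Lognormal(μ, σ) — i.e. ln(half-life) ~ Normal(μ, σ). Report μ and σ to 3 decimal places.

μ ≈ 1.001, σ ≈ 0.941

If T ~ Lognormal(μ,σ) then ln T ~ Normal(μ,σ), so the p-quantile of ln T is μ + z_p·σ.
ln(1.4) = 0.3365 and ln(10.2) = 2.322; z_{0.24} = -0.7063, z_{0.92} = 1.405.
σ = (2.322 − 0.3365)/(1.405 − (-0.7063)) = 0.941.
μ = 0.3365 − (-0.7063)·0.941 = 1.001.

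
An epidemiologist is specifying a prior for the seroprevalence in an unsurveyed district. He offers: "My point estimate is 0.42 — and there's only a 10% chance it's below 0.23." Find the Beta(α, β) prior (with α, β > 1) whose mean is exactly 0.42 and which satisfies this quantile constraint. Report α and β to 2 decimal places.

With mean 0.42 fixed, write α = 0.42s, β = 0.58s where s = α+β.
Need P(θ < 0.23) = 0.1 under Beta(0.42s, 0.58s). Normal approximation: (q−m)/√(m(1−m)/s) ≈ z_{0.1} = -1.28, so s ≈ 0.42·0.58·(-1.28)²/(0.23−0.42)² = 11.1.
At s = 11.1: P(θ<0.23) ≈ 0.091. Adjusting to match 0.1 gives s ≈ 10.25.
So α = 0.42·10.25 ≈ 4.31, β = 0.58·10.25 ≈ 5.95.

α ≈ 4.31, β ≈ 5.95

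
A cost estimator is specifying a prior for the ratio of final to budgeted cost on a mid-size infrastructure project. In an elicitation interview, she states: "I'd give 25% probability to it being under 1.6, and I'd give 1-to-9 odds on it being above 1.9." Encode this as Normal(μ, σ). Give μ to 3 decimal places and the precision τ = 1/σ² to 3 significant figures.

The p-quantile of Normal(μ,σ) is μ + z_p·σ, with z_{0.25} = -0.6745 and z_{0.9} = 1.282.
Eliminate σ: μ = (z₂·x₁ − z₁·x₂)/(z₂ − z₁) = (1.282·1.6 − (-0.6745)·1.9)/1.956 = 1.703.
Then σ = (x₂ − x₁)/(z₂ − z₁) = (1.9 − 1.6)/1.956 = 0.153.
Precision τ = 1/σ² = 1/0.1534² = 42.5.

μ = 1.703, τ = 42.5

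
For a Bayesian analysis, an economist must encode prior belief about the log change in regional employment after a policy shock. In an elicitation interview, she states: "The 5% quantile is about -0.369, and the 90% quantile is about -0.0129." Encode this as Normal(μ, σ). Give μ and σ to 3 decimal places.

μ = -0.169, σ = 0.122

For Normal(μ,σ), the p-quantile is μ + z_p·σ. Here z_{0.05} = -1.645, z_{0.9} = 1.282.
So -0.369 = μ − 1.645σ and -0.0129 = μ + 1.282σ.
Subtracting: σ = (-0.0129 − -0.369)/(1.282 − (-1.645)) = 0.122.
Then μ = -0.369 − (-1.645)·0.122 = -0.169.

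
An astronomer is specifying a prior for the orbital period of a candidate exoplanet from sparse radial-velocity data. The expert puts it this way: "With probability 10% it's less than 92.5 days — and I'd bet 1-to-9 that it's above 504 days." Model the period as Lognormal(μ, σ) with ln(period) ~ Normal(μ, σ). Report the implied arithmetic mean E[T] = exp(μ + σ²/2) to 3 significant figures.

E[T] ≈ 269 days

If T ~ Lognormal(μ,σ) then ln T ~ Normal(μ,σ), so the p-quantile of ln T is μ + z_p·σ.
ln(92.5) = 4.527 and ln(504) = 6.223; z_{0.1} = -1.282, z_{0.9} = 1.282.
σ = (6.223 − 4.527)/(1.282 − (-1.282)) = 0.661.
μ = 4.527 − (-1.282)·0.661 = 5.375.
E[T] = exp(μ + σ²/2) = exp(5.375 + 0.2188) = 269 days.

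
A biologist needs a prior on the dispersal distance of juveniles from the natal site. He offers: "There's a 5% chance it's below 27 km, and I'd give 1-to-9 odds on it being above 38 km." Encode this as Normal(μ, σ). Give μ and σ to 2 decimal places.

The p-quantile of Normal(μ,σ) is μ + z_p·σ, with z_{0.05} = -1.645 and z_{0.9} = 1.282.
Eliminate σ: μ = (z₂·x₁ − z₁·x₂)/(z₂ − z₁) = (1.282·27 − (-1.645)·38)/2.926 = 33.18.
Then σ = (x₂ − x₁)/(z₂ − z₁) = (38 − 27)/2.926 = 3.76.

μ = 33.18, σ = 3.76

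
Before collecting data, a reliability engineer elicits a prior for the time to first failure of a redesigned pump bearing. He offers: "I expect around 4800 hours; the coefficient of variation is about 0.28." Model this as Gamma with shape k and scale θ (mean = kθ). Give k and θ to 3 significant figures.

k ≈ 12.8, θ ≈ 376

For Gamma(k, scale θ): mean = kθ, variance = kθ², so CV = 1/√k.
CV = 0.28, hence k = 1/CV² = 12.8.
Then θ = mean/k = 4800/12.8 = 376.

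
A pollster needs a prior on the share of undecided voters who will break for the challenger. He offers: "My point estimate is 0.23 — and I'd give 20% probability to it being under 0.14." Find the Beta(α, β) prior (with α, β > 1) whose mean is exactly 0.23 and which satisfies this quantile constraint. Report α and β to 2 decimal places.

With mean 0.23 fixed, write α = 0.23s, β = 0.77s where s = α+β.
Need P(θ < 0.14) = 0.2 under Beta(0.23s, 0.77s). Normal approximation: (q−m)/√(m(1−m)/s) ≈ z_{0.2} = -0.842, so s ≈ 0.23·0.77·(-0.842)²/(0.14−0.23)² = 15.5.
At s = 15.5: P(θ<0.14) ≈ 0.206. Adjusting to match 0.2 gives s ≈ 16.07.
So α = 0.23·16.07 ≈ 3.70, β = 0.77·16.07 ≈ 12.37.

α ≈ 3.70, β ≈ 12.37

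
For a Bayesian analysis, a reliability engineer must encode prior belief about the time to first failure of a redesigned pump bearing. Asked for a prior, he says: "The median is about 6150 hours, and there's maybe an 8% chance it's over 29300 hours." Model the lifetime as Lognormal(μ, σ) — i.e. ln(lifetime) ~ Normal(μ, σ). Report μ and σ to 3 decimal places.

If T ~ Lognormal(μ,σ) then ln T ~ Normal(μ,σ), so the p-quantile of ln T is μ + z_p·σ.
ln(6150) = 8.724 and ln(29300) = 10.29; z_{0.5} = 0, z_{0.92} = 1.405.
σ = (10.29 − 8.724)/(1.405 − (0)) = 1.111.
μ = 8.724 − (0)·1.111 = 8.724.

μ ≈ 8.724, σ ≈ 1.111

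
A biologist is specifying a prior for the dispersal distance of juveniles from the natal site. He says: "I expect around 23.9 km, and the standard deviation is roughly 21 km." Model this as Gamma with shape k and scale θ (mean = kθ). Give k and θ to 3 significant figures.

k ≈ 1.3, θ ≈ 18.5

For Gamma(k, scale θ): mean = kθ, variance = kθ², so CV = 1/√k.
CV = SD/mean = 21/23.9 = 0.8787, hence k = 1/CV² = 1.3.
Then θ = mean/k = 23.9/1.3 = 18.5.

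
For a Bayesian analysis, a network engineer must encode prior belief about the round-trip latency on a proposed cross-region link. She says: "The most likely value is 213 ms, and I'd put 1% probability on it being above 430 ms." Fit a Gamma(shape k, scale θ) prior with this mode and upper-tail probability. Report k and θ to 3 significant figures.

k ≈ 10.9, θ ≈ 21.4

Gamma(k,θ) with k>1 has mode (k−1)θ, so θ = 213/(k−1).
Need P(X < 430) = 0.99 with θ tied to k this way. Start at k = 2, θ = 213: P(X<430) ≈ 0.599.
Too low — raise k to concentrate. Iterating converges to k ≈ 10.9.
Then θ = 213/(10.9−1) ≈ 21.4.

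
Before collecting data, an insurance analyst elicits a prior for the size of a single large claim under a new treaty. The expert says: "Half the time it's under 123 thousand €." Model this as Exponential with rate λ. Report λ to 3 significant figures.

Exponential median = ln 2 / λ, so λ = ln 2 / 123.0 = 0.00564.

λ ≈ 0.00564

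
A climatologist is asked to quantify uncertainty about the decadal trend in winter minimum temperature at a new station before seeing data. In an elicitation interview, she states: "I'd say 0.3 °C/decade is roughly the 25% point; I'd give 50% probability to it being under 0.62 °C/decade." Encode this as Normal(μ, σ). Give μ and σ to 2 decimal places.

For Normal(μ,σ), the p-quantile is μ + z_p·σ. Here z_{0.25} = -0.6745, z_{0.5} = 0.
So 0.3 = μ − 0.6745σ and 0.62 = μ + 0σ.
Subtracting: σ = (0.62 − 0.3)/(0 − (-0.6745)) = 0.47.
Then μ = 0.3 − (-0.6745)·0.47 = 0.62.

μ = 0.62, σ = 0.47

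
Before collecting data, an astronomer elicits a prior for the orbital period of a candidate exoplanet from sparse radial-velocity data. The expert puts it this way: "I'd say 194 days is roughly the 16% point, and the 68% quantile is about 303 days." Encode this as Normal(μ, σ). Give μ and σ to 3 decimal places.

The p-quantile of Normal(μ,σ) is μ + z_p·σ, with z_{0.16} = -0.9945 and z_{0.68} = 0.4677.
Eliminate σ: μ = (z₂·x₁ − z₁·x₂)/(z₂ − z₁) = (0.4677·194 − (-0.9945)·303)/1.462 = 268.134.
Then σ = (x₂ − x₁)/(z₂ − z₁) = (303 − 194)/1.462 = 74.547.

μ = 268.134, σ = 74.547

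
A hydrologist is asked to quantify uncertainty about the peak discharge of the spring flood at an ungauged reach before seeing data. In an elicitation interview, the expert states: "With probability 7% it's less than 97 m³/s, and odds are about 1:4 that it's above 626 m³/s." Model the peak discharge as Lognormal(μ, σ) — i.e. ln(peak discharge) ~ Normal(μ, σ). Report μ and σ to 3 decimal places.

If T ~ Lognormal(μ,σ) then ln T ~ Normal(μ,σ), so the p-quantile of ln T is μ + z_p·σ.
ln(97) = 4.575 and ln(626) = 6.439; z_{0.07} = -1.476, z_{0.8} = 0.8416.
σ = (6.439 − 4.575)/(0.8416 − (-1.476)) = 0.805.
μ = 4.575 − (-1.476)·0.805 = 5.762.

μ ≈ 5.762, σ ≈ 0.805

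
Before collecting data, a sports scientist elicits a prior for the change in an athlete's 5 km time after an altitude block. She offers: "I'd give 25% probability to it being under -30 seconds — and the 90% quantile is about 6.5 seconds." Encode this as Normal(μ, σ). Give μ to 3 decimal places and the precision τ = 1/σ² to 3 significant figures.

μ = -17.414, τ = 0.00287

For Normal(μ,σ), the p-quantile is μ + z_p·σ. Here z_{0.25} = -0.6745, z_{0.9} = 1.282.
So -30 = μ − 0.6745σ and 6.5 = μ + 1.282σ.
Subtracting: σ = (6.5 − -30)/(1.282 − (-0.6745)) = 18.660.
Then μ = -30 − (-0.6745)·18.660 = -17.414.
Precision τ = 1/σ² = 1/18.66² = 0.00287.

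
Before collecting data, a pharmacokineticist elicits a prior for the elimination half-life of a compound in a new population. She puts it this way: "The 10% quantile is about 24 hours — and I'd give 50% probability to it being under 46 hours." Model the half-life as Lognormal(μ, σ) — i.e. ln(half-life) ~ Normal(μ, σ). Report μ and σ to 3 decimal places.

μ ≈ 3.829, σ ≈ 0.508

If T ~ Lognormal(μ,σ) then ln T ~ Normal(μ,σ), so the p-quantile of ln T is μ + z_p·σ.
ln(24) = 3.178 and ln(46) = 3.829; z_{0.1} = -1.282, z_{0.5} = 0.
σ = (3.829 − 3.178)/(0 − (-1.282)) = 0.508.
μ = 3.178 − (-1.282)·0.508 = 3.829.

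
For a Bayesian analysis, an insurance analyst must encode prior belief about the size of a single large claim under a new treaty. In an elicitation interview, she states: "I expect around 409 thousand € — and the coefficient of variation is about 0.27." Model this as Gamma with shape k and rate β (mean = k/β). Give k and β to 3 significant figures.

For Gamma(k, rate β): mean = k/β, variance = k/β², so CV = 1/√k.
CV = 0.27, hence k = 1/CV² = 13.7.
Then β = k/mean = 13.7/409 = 0.0335.

k ≈ 13.7, β ≈ 0.0335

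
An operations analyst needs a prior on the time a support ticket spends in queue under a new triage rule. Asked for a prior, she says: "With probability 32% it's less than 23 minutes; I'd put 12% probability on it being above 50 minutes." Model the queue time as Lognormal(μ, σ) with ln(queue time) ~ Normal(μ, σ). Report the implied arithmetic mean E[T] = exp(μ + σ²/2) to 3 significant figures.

E[T] ≈ 32.1 minutes

If T ~ Lognormal(μ,σ) then ln T ~ Normal(μ,σ), so the p-quantile of ln T is μ + z_p·σ.
ln(23) = 3.135 and ln(50) = 3.912; z_{0.32} = -0.4677, z_{0.88} = 1.175.
σ = (3.912 − 3.135)/(1.175 − (-0.4677)) = 0.473.
μ = 3.135 − (-0.4677)·0.473 = 3.357.
E[T] = exp(μ + σ²/2) = exp(3.357 + 0.1117) = 32.1 minutes.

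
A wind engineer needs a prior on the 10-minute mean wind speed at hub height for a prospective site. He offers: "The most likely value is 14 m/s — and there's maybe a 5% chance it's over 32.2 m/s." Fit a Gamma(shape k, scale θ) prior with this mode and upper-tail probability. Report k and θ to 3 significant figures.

Gamma(k,θ) with k>1 has mode (k−1)θ, so θ = 14/(k−1).
Need P(X < 32.2) = 0.95 with θ tied to k this way. Start at k = 2, θ = 14: P(X<32.2) ≈ 0.669.
Too low — raise k to concentrate. Iterating converges to k ≈ 4.95.
Then θ = 14/(4.95−1) ≈ 3.54.

k ≈ 4.95, θ ≈ 3.54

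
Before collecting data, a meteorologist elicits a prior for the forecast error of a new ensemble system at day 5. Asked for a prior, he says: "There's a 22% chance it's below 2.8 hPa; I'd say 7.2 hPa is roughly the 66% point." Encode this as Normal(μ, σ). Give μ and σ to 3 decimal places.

For Normal(μ,σ), the p-quantile is μ + z_p·σ. Here z_{0.22} = -0.7722, z_{0.66} = 0.4125.
So 2.8 = μ − 0.7722σ and 7.2 = μ + 0.4125σ.
Subtracting: σ = (7.2 − 2.8)/(0.4125 − (-0.7722)) = 3.714.
Then μ = 2.8 − (-0.7722)·3.714 = 5.668.

μ = 5.668, σ = 3.714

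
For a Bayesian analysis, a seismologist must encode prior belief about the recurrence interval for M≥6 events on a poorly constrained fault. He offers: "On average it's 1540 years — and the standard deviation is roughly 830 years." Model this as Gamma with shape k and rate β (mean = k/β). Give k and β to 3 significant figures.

k ≈ 3.44, β ≈ 0.00224

For Gamma(k, rate β): mean = k/β, variance = k/β², so CV = 1/√k.
CV = SD/mean = 830/1540 = 0.539, hence k = 1/CV² = 3.44.
Then β = k/mean = 3.44/1540 = 0.00224.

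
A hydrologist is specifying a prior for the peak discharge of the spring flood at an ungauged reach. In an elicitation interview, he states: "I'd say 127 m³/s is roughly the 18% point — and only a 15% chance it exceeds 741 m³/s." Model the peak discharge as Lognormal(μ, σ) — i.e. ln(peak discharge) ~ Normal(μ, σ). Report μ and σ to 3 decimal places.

μ ≈ 5.671, σ ≈ 0.904

If T ~ Lognormal(μ,σ) then ln T ~ Normal(μ,σ), so the p-quantile of ln T is μ + z_p·σ.
ln(127) = 4.844 and ln(741) = 6.608; z_{0.18} = -0.9154, z_{0.85} = 1.036.
σ = (6.608 − 4.844)/(1.036 − (-0.9154)) = 0.904.
μ = 4.844 − (-0.9154)·0.904 = 5.671.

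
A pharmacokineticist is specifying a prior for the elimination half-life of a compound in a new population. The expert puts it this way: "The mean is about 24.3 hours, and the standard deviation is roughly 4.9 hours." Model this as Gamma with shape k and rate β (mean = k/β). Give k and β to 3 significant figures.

For Gamma(k, rate β): mean = k/β, variance = k/β², so CV = 1/√k.
CV = SD/mean = 4.9/24.3 = 0.2016, hence k = 1/CV² = 24.6.
Then β = k/mean = 24.6/24.3 = 1.01.

k ≈ 24.6, β ≈ 1.01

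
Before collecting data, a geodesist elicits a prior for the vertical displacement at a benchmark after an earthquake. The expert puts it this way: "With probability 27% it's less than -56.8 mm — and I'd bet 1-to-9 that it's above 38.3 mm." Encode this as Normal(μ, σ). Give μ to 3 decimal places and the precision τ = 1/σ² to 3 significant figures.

The p-quantile of Normal(μ,σ) is μ + z_p·σ, with z_{0.27} = -0.6128 and z_{0.9} = 1.282.
Eliminate σ: μ = (z₂·x₁ − z₁·x₂)/(z₂ − z₁) = (1.282·-56.8 − (-0.6128)·38.3)/1.894 = -26.036.
Then σ = (x₂ − x₁)/(z₂ − z₁) = (38.3 − -56.8)/1.894 = 50.202.
Precision τ = 1/σ² = 1/50.2² = 0.000397.

μ = -26.036, τ = 0.000397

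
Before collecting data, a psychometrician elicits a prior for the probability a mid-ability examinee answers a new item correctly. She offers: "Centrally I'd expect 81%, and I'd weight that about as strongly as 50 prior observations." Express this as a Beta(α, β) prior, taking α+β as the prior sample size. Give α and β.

α = 40.5, β = 9.5

Under the effective-sample-size interpretation, Beta(α, β) has prior mean α/(α+β) and prior sample size α+β.
So α+β = 50 and α/(α+β) = 0.81, giving α = 0.81·50 = 40.5 and β = 50 − 40.5 = 9.5.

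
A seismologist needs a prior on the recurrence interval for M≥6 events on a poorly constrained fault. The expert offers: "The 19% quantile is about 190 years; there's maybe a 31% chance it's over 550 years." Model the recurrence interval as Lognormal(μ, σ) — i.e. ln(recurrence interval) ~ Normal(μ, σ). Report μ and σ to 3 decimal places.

If T ~ Lognormal(μ,σ) then ln T ~ Normal(μ,σ), so the p-quantile of ln T is μ + z_p·σ.
ln(190) = 5.247 and ln(550) = 6.31; z_{0.19} = -0.8779, z_{0.69} = 0.4959.
σ = (6.31 − 5.247)/(0.4959 − (-0.8779)) = 0.774.
μ = 5.247 − (-0.8779)·0.774 = 5.926.

μ ≈ 5.926, σ ≈ 0.774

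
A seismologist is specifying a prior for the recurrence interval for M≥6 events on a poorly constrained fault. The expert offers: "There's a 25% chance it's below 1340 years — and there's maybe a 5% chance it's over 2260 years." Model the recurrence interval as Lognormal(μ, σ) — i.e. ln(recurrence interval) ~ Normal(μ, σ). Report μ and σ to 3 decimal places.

If T ~ Lognormal(μ,σ) then ln T ~ Normal(μ,σ), so the p-quantile of ln T is μ + z_p·σ.
ln(1340) = 7.2 and ln(2260) = 7.723; z_{0.25} = -0.6745, z_{0.95} = 1.645.
σ = (7.723 − 7.2)/(1.645 − (-0.6745)) = 0.225.
μ = 7.2 − (-0.6745)·0.225 = 7.352.

μ ≈ 7.352, σ ≈ 0.225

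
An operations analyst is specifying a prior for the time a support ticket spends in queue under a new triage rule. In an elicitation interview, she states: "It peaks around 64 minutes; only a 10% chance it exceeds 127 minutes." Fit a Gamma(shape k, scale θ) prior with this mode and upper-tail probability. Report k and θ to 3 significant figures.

Gamma(k,θ) with k>1 has mode (k−1)θ, so θ = 64/(k−1).
Need P(X < 127) = 0.9 with θ tied to k this way. Start at k = 2, θ = 64: P(X<127) ≈ 0.590.
Too low — raise k to concentrate. Iterating converges to k ≈ 5.08.
Then θ = 64/(5.08−1) ≈ 15.7.

k ≈ 5.08, θ ≈ 15.7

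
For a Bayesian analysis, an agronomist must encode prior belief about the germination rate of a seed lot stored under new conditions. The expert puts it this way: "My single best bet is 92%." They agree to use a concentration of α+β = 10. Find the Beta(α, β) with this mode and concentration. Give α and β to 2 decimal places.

α = 8.36, β = 1.64

For α,β > 1 the Beta mode is (α−1)/(α+β−2). With α+β = 10, the mode is (α−1)/8.
Set (α−1)/8 = 0.92 → α = 1 + 0.92·8 = 8.36.
β = 10 − α = 1.64.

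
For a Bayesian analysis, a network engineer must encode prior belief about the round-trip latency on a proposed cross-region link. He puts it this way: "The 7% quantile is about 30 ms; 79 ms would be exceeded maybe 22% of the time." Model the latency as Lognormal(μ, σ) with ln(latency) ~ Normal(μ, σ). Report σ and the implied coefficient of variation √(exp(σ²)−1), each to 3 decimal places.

σ ≈ 0.431, CV ≈ 0.451

If T ~ Lognormal(μ,σ) then ln T ~ Normal(μ,σ), so the p-quantile of ln T is μ + z_p·σ.
ln(30) = 3.401 and ln(79) = 4.369; z_{0.07} = -1.476, z_{0.78} = 0.7722.
σ = (4.369 − 3.401)/(0.7722 − (-1.476)) = 0.431.
μ = 3.401 − (-1.476)·0.431 = 4.037.
CV = √(exp(σ²)−1) = √(exp(0.1855)−1) = 0.451.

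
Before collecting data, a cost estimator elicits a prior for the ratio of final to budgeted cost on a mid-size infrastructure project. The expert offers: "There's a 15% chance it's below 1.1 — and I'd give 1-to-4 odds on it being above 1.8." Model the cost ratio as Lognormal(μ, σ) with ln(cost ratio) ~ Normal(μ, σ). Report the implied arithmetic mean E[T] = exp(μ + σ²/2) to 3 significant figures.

E[T] ≈ 1.49

If T ~ Lognormal(μ,σ) then ln T ~ Normal(μ,σ), so the p-quantile of ln T is μ + z_p·σ.
ln(1.1) = 0.09531 and ln(1.8) = 0.5878; z_{0.15} = -1.036, z_{0.8} = 0.8416.
σ = (0.5878 − 0.09531)/(0.8416 − (-1.036)) = 0.262.
μ = 0.09531 − (-1.036)·0.262 = 0.367.
E[T] = exp(μ + σ²/2) = exp(0.367 + 0.0344) = 1.49.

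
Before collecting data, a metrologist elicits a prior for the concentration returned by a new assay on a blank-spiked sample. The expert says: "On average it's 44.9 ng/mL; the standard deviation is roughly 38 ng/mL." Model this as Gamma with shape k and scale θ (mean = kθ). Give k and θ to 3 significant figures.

For Gamma(k, scale θ): mean = kθ, variance = kθ², so CV = 1/√k.
CV = SD/mean = 38/44.9 = 0.8463, hence k = 1/CV² = 1.4.
Then θ = mean/k = 44.9/1.4 = 32.2.

k ≈ 1.4, θ ≈ 32.2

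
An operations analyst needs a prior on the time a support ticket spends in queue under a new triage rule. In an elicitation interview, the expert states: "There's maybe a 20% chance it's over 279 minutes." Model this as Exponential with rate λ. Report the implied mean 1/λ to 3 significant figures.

mean ≈ 173 minutes

P(T > 279.0) = e^(−λ·279.0) = 0.2, so λ = −ln(0.2)/279.0 = 0.00577.
Mean = 1/λ = 173 minutes.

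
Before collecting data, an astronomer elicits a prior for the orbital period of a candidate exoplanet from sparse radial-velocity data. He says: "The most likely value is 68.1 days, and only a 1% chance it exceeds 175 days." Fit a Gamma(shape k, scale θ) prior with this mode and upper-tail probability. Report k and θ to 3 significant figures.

Gamma(k,θ) with k>1 has mode (k−1)θ, so θ = 68.1/(k−1).
Need P(X < 175) = 0.99 with θ tied to k this way. Start at k = 2, θ = 68.1: P(X<175) ≈ 0.727.
Too low — raise k to concentrate. Iterating converges to k ≈ 6.24.
Then θ = 68.1/(6.24−1) ≈ 13.

k ≈ 6.24, θ ≈ 13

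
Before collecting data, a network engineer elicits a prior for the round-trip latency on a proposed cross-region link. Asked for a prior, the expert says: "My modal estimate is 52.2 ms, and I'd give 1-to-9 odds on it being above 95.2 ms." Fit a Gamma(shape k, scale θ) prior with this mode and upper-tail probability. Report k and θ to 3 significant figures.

k ≈ 6.28, θ ≈ 9.89

Gamma(k,θ) with k>1 has mode (k−1)θ, so θ = 52.2/(k−1).
Need P(X < 95.2) = 0.9 with θ tied to k this way. Start at k = 2, θ = 52.2: P(X<95.2) ≈ 0.544.
Too low — raise k to concentrate. Iterating converges to k ≈ 6.28.
Then θ = 52.2/(6.28−1) ≈ 9.89.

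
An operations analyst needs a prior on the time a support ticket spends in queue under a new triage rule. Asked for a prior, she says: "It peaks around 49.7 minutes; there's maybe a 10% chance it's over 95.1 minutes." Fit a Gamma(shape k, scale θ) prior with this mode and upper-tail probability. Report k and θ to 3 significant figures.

k ≈ 5.54, θ ≈ 10.9

Gamma(k,θ) with k>1 has mode (k−1)θ, so θ = 49.7/(k−1).
Need P(X < 95.1) = 0.9 with θ tied to k this way. Start at k = 2, θ = 49.7: P(X<95.1) ≈ 0.570.
Too low — raise k to concentrate. Iterating converges to k ≈ 5.54.
Then θ = 49.7/(5.54−1) ≈ 10.9.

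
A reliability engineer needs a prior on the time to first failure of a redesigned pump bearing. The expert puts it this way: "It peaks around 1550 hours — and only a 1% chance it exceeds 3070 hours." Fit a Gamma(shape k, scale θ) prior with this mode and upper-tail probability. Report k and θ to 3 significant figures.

Gamma(k,θ) with k>1 has mode (k−1)θ, so θ = 1550/(k−1).
Need P(X < 3070) = 0.99 with θ tied to k this way. Start at k = 2, θ = 1550: P(X<3070) ≈ 0.589.
Too low — raise k to concentrate. Iterating converges to k ≈ 11.5.
Then θ = 1550/(11.5−1) ≈ 147.

k ≈ 11.5, θ ≈ 147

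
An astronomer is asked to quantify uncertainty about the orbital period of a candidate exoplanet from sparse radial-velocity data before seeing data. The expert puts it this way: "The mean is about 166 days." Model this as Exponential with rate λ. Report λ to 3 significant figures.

λ ≈ 0.00602

Exponential mean = 1/λ, so λ = 1/166.0 = 0.00602.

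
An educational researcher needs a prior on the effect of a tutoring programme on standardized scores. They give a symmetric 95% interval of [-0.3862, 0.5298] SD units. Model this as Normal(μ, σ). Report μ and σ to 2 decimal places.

A symmetric 95% interval runs μ ± z·σ with z = 1.96.
Half-width = 0.458, so σ = 0.458/1.96 = 0.23.
μ is the interval midpoint, 0.07.

μ = 0.07, σ = 0.23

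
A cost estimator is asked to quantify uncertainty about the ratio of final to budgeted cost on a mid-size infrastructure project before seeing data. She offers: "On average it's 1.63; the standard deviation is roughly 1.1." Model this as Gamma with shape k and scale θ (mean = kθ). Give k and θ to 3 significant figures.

k ≈ 2.2, θ ≈ 0.742

For Gamma(k, scale θ): mean = kθ, variance = kθ², so CV = 1/√k.
CV = SD/mean = 1.1/1.63 = 0.6748, hence k = 1/CV² = 2.2.
Then θ = mean/k = 1.63/2.2 = 0.742.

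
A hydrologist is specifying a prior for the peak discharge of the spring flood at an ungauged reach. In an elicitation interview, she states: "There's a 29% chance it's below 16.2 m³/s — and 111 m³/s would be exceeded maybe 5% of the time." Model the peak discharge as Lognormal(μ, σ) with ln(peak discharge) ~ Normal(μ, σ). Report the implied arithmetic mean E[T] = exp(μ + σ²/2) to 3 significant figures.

If T ~ Lognormal(μ,σ) then ln T ~ Normal(μ,σ), so the p-quantile of ln T is μ + z_p·σ.
ln(16.2) = 2.785 and ln(111) = 4.71; z_{0.29} = -0.5534, z_{0.95} = 1.645.
σ = (4.71 − 2.785)/(1.645 − (-0.5534)) = 0.875.
μ = 2.785 − (-0.5534)·0.875 = 3.269.
E[T] = exp(μ + σ²/2) = exp(3.269 + 0.3832) = 38.6 m³/s.

E[T] ≈ 38.6 m³/s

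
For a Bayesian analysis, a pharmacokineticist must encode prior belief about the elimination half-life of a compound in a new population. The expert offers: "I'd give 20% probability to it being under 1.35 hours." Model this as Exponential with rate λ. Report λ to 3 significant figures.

P(T < 1.35) = 1 − e^(−λ·1.35) = 0.2, so λ = −ln(1−0.2)/1.35 = −ln(0.8)/1.35 = 0.165.

λ ≈ 0.165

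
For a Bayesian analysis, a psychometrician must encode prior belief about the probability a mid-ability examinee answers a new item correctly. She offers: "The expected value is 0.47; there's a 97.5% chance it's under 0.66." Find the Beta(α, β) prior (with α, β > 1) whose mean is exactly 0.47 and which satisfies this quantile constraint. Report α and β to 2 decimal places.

With mean 0.47 fixed, write α = 0.47s, β = 0.53s where s = α+β.
Need P(θ < 0.66) = 0.975 under Beta(0.47s, 0.53s). Normal approximation: (q−m)/√(m(1−m)/s) ≈ z_{0.975} = 1.96, so s ≈ 0.47·0.53·(1.96)²/(0.66−0.47)² = 26.5.
At s = 26.5: P(θ<0.66) ≈ 0.977. Adjusting to match 0.975 gives s ≈ 25.65.
So α = 0.47·25.65 ≈ 12.06, β = 0.53·25.65 ≈ 13.60.

α ≈ 12.06, β ≈ 13.60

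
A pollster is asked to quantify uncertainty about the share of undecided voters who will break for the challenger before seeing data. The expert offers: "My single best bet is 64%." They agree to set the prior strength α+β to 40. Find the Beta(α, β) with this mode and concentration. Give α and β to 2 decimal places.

For α,β > 1 the Beta mode is (α−1)/(α+β−2). With α+β = 40, the mode is (α−1)/38.
Set (α−1)/38 = 0.64 → α = 1 + 0.64·38 = 25.32.
β = 40 − α = 14.68.

α = 25.32, β = 14.68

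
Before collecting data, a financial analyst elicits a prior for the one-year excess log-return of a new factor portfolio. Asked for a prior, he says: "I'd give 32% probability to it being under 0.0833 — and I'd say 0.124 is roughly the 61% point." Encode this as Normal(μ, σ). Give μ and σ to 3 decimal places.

μ = 0.109, σ = 0.054

The p-quantile of Normal(μ,σ) is μ + z_p·σ, with z_{0.32} = -0.4677 and z_{0.61} = 0.2793.
Eliminate σ: μ = (z₂·x₁ − z₁·x₂)/(z₂ − z₁) = (0.2793·0.0833 − (-0.4677)·0.124)/0.747 = 0.109.
Then σ = (x₂ − x₁)/(z₂ − z₁) = (0.124 − 0.0833)/0.747 = 0.054.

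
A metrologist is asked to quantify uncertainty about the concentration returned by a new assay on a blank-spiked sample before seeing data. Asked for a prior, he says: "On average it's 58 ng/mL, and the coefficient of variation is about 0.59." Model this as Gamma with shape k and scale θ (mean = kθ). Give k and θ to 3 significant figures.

For Gamma(k, scale θ): mean = kθ, variance = kθ², so CV = 1/√k.
CV = 0.59, hence k = 1/CV² = 2.87.
Then θ = mean/k = 58/2.87 = 20.2.

k ≈ 2.87, θ ≈ 20.2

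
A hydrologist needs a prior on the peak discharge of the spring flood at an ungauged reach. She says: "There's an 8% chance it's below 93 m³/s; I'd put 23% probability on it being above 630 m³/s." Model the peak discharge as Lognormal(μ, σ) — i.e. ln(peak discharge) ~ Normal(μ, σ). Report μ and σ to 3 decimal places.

μ ≈ 5.786, σ ≈ 0.892

If T ~ Lognormal(μ,σ) then ln T ~ Normal(μ,σ), so the p-quantile of ln T is μ + z_p·σ.
ln(93) = 4.533 and ln(630) = 6.446; z_{0.08} = -1.405, z_{0.77} = 0.7388.
σ = (6.446 − 4.533)/(0.7388 − (-1.405)) = 0.892.
μ = 4.533 − (-1.405)·0.892 = 5.786.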